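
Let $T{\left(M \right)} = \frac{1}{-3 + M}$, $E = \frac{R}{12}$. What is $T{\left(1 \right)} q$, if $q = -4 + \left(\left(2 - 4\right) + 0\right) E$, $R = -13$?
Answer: $\frac{11}{12} \approx 0.91667$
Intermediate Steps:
$E = - \frac{13}{12} \approx -1.0833$
$q = - \frac{11}{6}$ ($q = -4 + \left(\left(2 - 4\right) + 0\right) \left(- \frac{13}{12}\right) = -4 + \left(-2 + 0\right) \left(- \frac{13}{12}\right) = -4 - - \frac{13}{6} = -4 + \frac{13}{6} = - \frac{11}{6} \approx -1.8333$)
$T{\left(1 \right)} q = \frac{1}{-3 + 1} \left(- \frac{11}{6}\right) = \frac{1}{-2} \left(- \frac{11}{6}\right) = \left(- \frac{1}{2}\right) \left(- \frac{11}{6}\right) = \frac{11}{12}$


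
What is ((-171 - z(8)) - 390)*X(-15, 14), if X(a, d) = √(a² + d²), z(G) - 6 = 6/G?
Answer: -2271*√421/4 ≈ -11649.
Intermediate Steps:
z(G) = 6 + 6/G
((-171 - z(8)) - 390)*X(-15, 14) = ((-171 - (6 + 6/8)) - 390)*√((-15)² + 14²) = ((-171 - (6 + 6*(⅛))) - 390)*√(225 + 196) = ((-171 - (6 + ¾)) - 390)*√421 = ((-171 - 1*27/4) - 390)*√421 = ((-171 - 27/4) - 390)*√421 = (-711/4 - 390)*√421 = -2271*√421/4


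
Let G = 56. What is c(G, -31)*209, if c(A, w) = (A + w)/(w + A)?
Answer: 209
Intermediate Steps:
c(A, w) = 1 (c(A, w) = (A + w)/(A + w) = 1)
c(G, -31)*209 = 1*209 = 209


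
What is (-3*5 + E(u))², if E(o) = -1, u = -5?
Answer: 256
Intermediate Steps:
(-3*5 + E(u))² = (-3*5 - 1)² = (-15 - 1)² = (-16)² = 256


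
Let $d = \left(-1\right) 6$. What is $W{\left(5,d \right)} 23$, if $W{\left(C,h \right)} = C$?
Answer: $115$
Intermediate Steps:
$d = -6$
$W{\left(5,d \right)} 23 = 5 \cdot 23 = 115$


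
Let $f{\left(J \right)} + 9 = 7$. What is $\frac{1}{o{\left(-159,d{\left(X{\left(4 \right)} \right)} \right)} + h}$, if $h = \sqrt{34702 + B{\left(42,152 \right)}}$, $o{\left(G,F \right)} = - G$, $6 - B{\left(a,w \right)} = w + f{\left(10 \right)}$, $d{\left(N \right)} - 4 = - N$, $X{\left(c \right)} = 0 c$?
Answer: $- \frac{159}{9277} + \frac{\sqrt{34558}}{9277} \approx 0.0028994$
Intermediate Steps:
$f{\left(J \right)} = -2$ ($f{\left(J \right)} = -9 + 7 = -2$)
$X{\left(c \right)} = 0$
$d{\left(N \right)} = 4 - N$
$B{\left(a,w \right)} = 8 - w$ ($B{\left(a,w \right)} = 6 - \left(w - 2\right) = 6 - \left(-2 + w\right) = 8 - w$)
$h = \sqrt{34558}$ ($h = \sqrt{34702 + \left(8 - 152\right)} = \sqrt{34702 - 144} = \sqrt{34558} \approx 185.9$)
$\frac{1}{o{\left(-159,d{\left(X{\left(4 \right)} \right)} \right)} + h} = \frac{1}{\left(-1\right) \left(-159\right) + \sqrt{34558}} = \frac{1}{159 + \sqrt{34558}}$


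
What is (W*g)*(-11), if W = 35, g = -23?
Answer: 8855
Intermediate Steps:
(W*g)*(-11) = (35*(-23))*(-11) = -805*(-11) = 8855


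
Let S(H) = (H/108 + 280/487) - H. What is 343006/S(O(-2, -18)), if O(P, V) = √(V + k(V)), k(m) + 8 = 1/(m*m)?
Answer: 176758875779189760/23167659464063 + 16921531926032112*I*√8423/23167659464063 ≈ 7629.6 + 67033.0*I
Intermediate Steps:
k(m) = -8 + m⁻² (k(m) = -8 + 1/(m*m) = -8 + 1/(m²) = -8 + m⁻²)
O(P, V) = √(-8 + V + V⁻²) (O(P, V) = √(V + (-8 + V⁻²)) = √(-8 + V + V⁻²))
S(H) = 280/487 - 107*H/108 (S(H) = (H*(1/108) + 280*(1/487)) - H = (H/108 + 280/487) - H = (280/487 + H/108) - H = 280/487 - 107*H/108)
343006/S(O(-2, -18)) = 343006/(280/487 - 107*√(-8 - 18 + (-18)⁻²)/108) = 343006/(280/487 - 107*√(-8 - 18 + 1/324)/108) = 343006/(280/487 - 107*I*√8423/1944)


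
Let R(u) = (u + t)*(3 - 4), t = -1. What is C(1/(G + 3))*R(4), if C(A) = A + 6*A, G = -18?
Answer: 7/5 ≈ 1.4000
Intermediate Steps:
R(u) = 1 - u (R(u) = (u - 1)*(3 - 4) = (-1 + u)*(-1) = 1 - u)
C(A) = 7*A
C(1/(G + 3))*R(4) = (7/(-18 + 3))*(1 - 1*4) = (7/(-15))*(1 - 4) = (7*(-1/15))*(-3) = -7/15*(-3) = 7/5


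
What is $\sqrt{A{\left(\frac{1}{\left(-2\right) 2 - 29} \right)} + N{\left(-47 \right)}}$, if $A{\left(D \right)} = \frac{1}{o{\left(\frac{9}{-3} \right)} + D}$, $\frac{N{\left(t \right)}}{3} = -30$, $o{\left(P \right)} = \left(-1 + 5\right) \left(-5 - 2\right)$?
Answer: $\frac{i \sqrt{3081471}}{185} \approx 9.4887 i$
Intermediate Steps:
$o{\left(P \right)} = -28$ ($o{\left(P \right)} = 4 \left(-7\right) = -28$)
$N{\left(t \right)} = -90$ ($N{\left(t \right)} = 3 \left(-30\right) = -90$)
$A{\left(D \right)} = \frac{1}{-28 + D}$
$\sqrt{A{\left(\frac{1}{\left(-2\right) 2 - 29} \right)} + N{\left(-47 \right)}} = \sqrt{\frac{1}{-28 + \frac{1}{\left(-2\right) 2 - 29}} - 90} = \sqrt{\frac{1}{-28 + \frac{1}{-4 - 29}} - 90} = \sqrt{\frac{1}{-28 + \frac{1}{-33}} - 90} = \sqrt{\frac{1}{-28 - \frac{1}{33}} - 90} = \sqrt{\frac{1}{- \frac{925}{33}} - 90} = \sqrt{- \frac{33}{925} - 90} = \sqrt{- \frac{83283}{925}} = \frac{i \sqrt{3081471}}{185}$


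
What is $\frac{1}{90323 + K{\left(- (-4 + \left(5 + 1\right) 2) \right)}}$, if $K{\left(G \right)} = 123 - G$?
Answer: $\frac{1}{90454} \approx 1.1055 \cdot 10^{-5}$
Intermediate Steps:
$\frac{1}{90323 + K{\left(- (-4 + \left(5 + 1\right) 2) \right)}} = \frac{1}{90323 + \left(123 - - (-4 + \left(5 + 1\right) 2)\right)} = \frac{1}{90323 + \left(123 - - (-4 + 6 \cdot 2)\right)} = \frac{1}{90323 + \left(123 - - (-4 + 12)\right)} = \frac{1}{90323 + \left(123 - \left(-1\right) 8\right)} = \frac{1}{90323 + \left(123 - -8\right)} = \frac{1}{90323 + \left(123 + 8\right)} = \frac{1}{90323 + 131} = \frac{1}{90454}$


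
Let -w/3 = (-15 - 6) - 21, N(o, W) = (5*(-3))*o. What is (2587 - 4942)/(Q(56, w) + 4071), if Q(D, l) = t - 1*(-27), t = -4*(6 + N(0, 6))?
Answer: -785/1358 ≈ -0.57806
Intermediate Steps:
N(o, W) = -15*o
t = -24 (t = -4*(6 - 15*0) = -4*(6 + 0) = -4*6 = -24)
w = 126 (w = -3*((-15 - 6) - 21) = -3*(-21 - 21) = -3*(-42) = 126)
Q(D, l) = 3 (Q(D, l) = -24 - 1*(-27) = -24 + 27 = 3)
(2587 - 4942)/(Q(56, w) + 4071) = (2587 - 4942)/(3 + 4071) = -2355/4074 = -2355*1/4074 = -785/1358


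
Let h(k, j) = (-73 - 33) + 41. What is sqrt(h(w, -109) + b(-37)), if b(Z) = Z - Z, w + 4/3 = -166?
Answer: I*sqrt(65) ≈ 8.0623*I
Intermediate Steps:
w = -502/3 (w = -4/3 - 166 = -502/3 ≈ -167.33)
h(k, j) = -65 (h(k, j) = -106 + 41 = -65)
b(Z) = 0
sqrt(h(w, -109) + b(-37)) = sqrt(-65 + 0) = sqrt(-65) = I*sqrt(65)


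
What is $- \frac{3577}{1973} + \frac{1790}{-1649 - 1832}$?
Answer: $- \frac{15983207}{6868013} \approx -2.3272$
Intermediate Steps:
$- \frac{3577}{1973} + \frac{1790}{-1649 - 1832} = \left(-3577\right) \frac{1}{1973} + \frac{1790}{-1649 - 1832} = - \frac{3577}{1973} + \frac{1790}{-3481} = - \frac{3577}{1973} + 1790 \left(- \frac{1}{3481}\right) = - \frac{3577}{1973} - \frac{1790}{3481} = - \frac{15983207}{6868013}$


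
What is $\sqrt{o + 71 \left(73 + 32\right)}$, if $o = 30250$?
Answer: $\sqrt{37705} \approx 194.18$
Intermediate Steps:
$\sqrt{o + 71 \left(73 + 32\right)} = \sqrt{30250 + 71 \left(73 + 32\right)} = \sqrt{30250 + 71 \cdot 105} = \sqrt{30250 + 7455} = \sqrt{37705}$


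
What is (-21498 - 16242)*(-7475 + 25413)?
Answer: -676980120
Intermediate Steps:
(-21498 - 16242)*(-7475 + 25413) = -37740*17938 = -676980120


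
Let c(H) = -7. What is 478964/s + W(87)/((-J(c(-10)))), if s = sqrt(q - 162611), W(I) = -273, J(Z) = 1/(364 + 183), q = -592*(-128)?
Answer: 149331 - 478964*I*sqrt(86835)/86835 ≈ 1.4933e+5 - 1625.4*I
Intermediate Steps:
q = 75776
J(Z) = 1/547
s = I*sqrt(86835) (s = sqrt(75776 - 162611) = sqrt(-86835) = I*sqrt(86835) ≈ 294.68*I)
478964/s + W(87)/((-J(c(-10)))) = 478964/((I*sqrt(86835))) - 273/((-1*1/547)) = 478964*(-I*sqrt(86835)/86835) - 273/(-1/547) = -478964*I*sqrt(86835)/86835 - 273*(-547) = -478964*I*sqrt(86835)/86835 + 149331 = 149331 - 478964*I*sqrt(86835)/86835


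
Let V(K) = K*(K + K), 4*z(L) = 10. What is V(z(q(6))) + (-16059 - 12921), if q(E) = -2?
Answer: -57935/2 ≈ -28968.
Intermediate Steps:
z(L) = 5/2 (z(L) = (1/4)*10 = 5/2)
V(K) = 2*K**2 (V(K) = K*(2*K) = 2*K**2)
V(z(q(6))) + (-16059 - 12921) = 2*(5/2)**2 + (-16059 - 12921) = 2*(25/4) - 28980 = 25/2 - 28980 = -57935/2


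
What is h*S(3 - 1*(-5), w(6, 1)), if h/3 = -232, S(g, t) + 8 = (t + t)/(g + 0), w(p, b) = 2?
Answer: 5220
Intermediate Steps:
S(g, t) = -8 + 2*t/g (S(g, t) = -8 + (t + t)/(g + 0) = -8 + (2*t)/g = -8 + 2*t/g)
h = -696 (h = 3*(-232) = -696)
h*S(3 - 1*(-5), w(6, 1)) = -696*(-8 + 2*2/(3 - 1*(-5))) = -696*(-8 + 2*2/(3 + 5)) = -696*(-8 + 2*2/8) = -696*(-8 + 2*2*(1/8)) = -696*(-8 + 1/2) = -696*(-15/2) = 5220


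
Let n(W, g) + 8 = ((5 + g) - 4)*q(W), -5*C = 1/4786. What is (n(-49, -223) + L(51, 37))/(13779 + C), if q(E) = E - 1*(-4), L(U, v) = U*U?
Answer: 301111190/329731469 ≈ 0.91320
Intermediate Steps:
L(U, v) = U**2
C = -1/23930 (C = -1/5/4786 = -1/5*1/4786 = -1/23930 ≈ -4.1789e-5)
q(E) = 4 + E (q(E) = E + 4 = 4 + E)
n(W, g) = -8 + (1 + g)*(4 + W) (n(W, g) = -8 + ((5 + g) - 4)*(4 + W) = -8 + (1 + g)*(4 + W))
(n(-49, -223) + L(51, 37))/(13779 + C) = ((-4 - 49 - 223*(4 - 49)) + 51**2)/(13779 - 1/23930) = ((-4 - 49 - 223*(-45)) + 2601)/(329731469/23930) = ((-4 - 49 + 10035) + 2601)*(23930/329731469) = (9982 + 2601)*(23930/329731469) = 12583*(23930/329731469) = 301111190/329731469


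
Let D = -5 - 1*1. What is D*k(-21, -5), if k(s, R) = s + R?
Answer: 156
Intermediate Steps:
D = -6 (D = -5 - 1 = -6)
k(s, R) = R + s
D*k(-21, -5) = -6*(-5 - 21) = -6*(-26) = 156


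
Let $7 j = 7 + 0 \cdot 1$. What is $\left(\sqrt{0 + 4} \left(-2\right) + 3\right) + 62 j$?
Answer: $61$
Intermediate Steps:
$j = 1$ ($j = \frac{7 + 0 \cdot 1}{7} = \frac{7 + 0}{7} = \frac{1}{7} \cdot 7 = 1$)
$\left(\sqrt{0 + 4} \left(-2\right) + 3\right) + 62 j = \left(\sqrt{0 + 4} \left(-2\right) + 3\right) + 62 \cdot 1 = \left(\sqrt{4} \left(-2\right) + 3\right) + 62 = \left(2 \left(-2\right) + 3\right) + 62 = \left(-4 + 3\right) + 62 = -1 + 62 = 61$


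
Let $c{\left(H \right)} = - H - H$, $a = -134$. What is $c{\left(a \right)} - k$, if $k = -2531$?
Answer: $2799$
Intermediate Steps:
$c{\left(H \right)} = - 2 H$
$c{\left(a \right)} - k = \left(-2\right) \left(-134\right) - -2531 = 268 + 2531 = 2799$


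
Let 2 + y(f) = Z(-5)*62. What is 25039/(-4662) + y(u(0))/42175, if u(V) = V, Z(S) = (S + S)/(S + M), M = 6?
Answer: -151274227/28088550 ≈ -5.3856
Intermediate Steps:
Z(S) = 2*S/(6 + S) (Z(S) = (S + S)/(S + 6) = (2*S)/(6 + S) = 2*S/(6 + S))
y(f) = -622 (y(f) = -2 + (2*(-5)/(6 - 5))*62 = -2 + (2*(-5)/1)*62 = -2 + (2*(-5)*1)*62 = -2 - 10*62 = -2 - 620 = -622)
25039/(-4662) + y(u(0))/42175 = 25039/(-4662) - 622/42175 = 25039*(-1/4662) - 622*1/42175 = -3577/666 - 622/42175 = -151274227/28088550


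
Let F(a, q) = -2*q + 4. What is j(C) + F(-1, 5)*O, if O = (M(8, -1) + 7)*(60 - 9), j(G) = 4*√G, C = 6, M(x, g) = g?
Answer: -1836 + 4*√6 ≈ -1826.2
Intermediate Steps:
F(a, q) = 4 - 2*q
O = 306 (O = (-1 + 7)*(60 - 9) = 6*51 = 306)
j(C) + F(-1, 5)*O = 4*√6 + (4 - 2*5)*306 = 4*√6 + (4 - 10)*306 = 4*√6 - 6*306 = 4*√6 - 1836 = -1836 + 4*√6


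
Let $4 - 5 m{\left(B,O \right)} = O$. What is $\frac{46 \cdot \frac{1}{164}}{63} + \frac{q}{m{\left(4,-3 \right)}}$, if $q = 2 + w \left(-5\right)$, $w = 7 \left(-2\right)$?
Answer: $\frac{265703}{5166} \approx 51.433$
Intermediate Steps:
$w = -14$
$m{\left(B,O \right)} = \frac{4}{5} - \frac{O}{5}$
$q = 72$ ($q = 2 - -70 = 2 + 70 = 72$)
$\frac{46 \cdot \frac{1}{164}}{63} + \frac{q}{m{\left(4,-3 \right)}} = \frac{46 \cdot \frac{1}{164}}{63} + \frac{72}{\frac{4}{5} - - \frac{3}{5}} = 46 \cdot \frac{1}{164} \cdot \frac{1}{63} + \frac{72}{\frac{4}{5} + \frac{3}{5}} = \frac{23}{82} \cdot \frac{1}{63} + \frac{72}{\frac{7}{5}} = \frac{23}{5166} + 72 \cdot \frac{5}{7} = \frac{23}{5166} + \frac{360}{7} = \frac{265703}{5166}$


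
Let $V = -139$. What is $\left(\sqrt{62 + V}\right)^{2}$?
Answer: $-77$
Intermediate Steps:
$\left(\sqrt{62 + V}\right)^{2} = \left(\sqrt{62 - 139}\right)^{2} = \left(\sqrt{-77}\right)^{2} = \left(i \sqrt{77}\right)^{2} = -77$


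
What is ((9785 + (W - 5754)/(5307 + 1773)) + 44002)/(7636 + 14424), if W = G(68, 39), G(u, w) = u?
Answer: 190403137/78092400 ≈ 2.4382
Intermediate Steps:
W = 68
((9785 + (W - 5754)/(5307 + 1773)) + 44002)/(7636 + 14424) = ((9785 + (68 - 5754)/(5307 + 1773)) + 44002)/(7636 + 14424) = ((9785 - 5686/7080) + 44002)/22060 = ((9785 - 5686*1/7080) + 44002)*(1/22060) = ((9785 - 2843/3540) + 44002)*(1/22060) = (34636057/3540 + 44002)*(1/22060) = (190403137/3540)*(1/22060) = 190403137/78092400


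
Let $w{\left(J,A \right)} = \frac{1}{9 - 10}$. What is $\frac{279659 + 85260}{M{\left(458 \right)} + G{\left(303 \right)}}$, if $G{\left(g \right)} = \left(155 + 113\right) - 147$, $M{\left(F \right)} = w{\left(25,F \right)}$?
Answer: $\frac{364919}{120} \approx 3041.0$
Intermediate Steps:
$w{\left(J,A \right)} = -1$ ($w{\left(J,A \right)} = \frac{1}{-1} = -1$)
$M{\left(F \right)} = -1$
$G{\left(g \right)} = 121$ ($G{\left(g \right)} = 268 - 147 = 121$)
$\frac{279659 + 85260}{M{\left(458 \right)} + G{\left(303 \right)}} = \frac{279659 + 85260}{-1 + 121} = \frac{364919}{120}$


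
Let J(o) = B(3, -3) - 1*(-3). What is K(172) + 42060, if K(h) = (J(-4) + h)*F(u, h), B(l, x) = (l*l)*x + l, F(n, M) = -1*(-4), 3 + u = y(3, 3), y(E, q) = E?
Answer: 42664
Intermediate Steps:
u = 0 (u = -3 + 3 = 0)
F(n, M) = 4
B(l, x) = l + x*l² (B(l, x) = l²*x + l = x*l² + l = l + x*l²)
J(o) = -21 (J(o) = 3*(1 + 3*(-3)) - 1*(-3) = 3*(1 - 9) + 3 = 3*(-8) + 3 = -24 + 3 = -21)
K(h) = -84 + 4*h (K(h) = (-21 + h)*4 = -84 + 4*h)
K(172) + 42060 = (-84 + 4*172) + 42060 = (-84 + 688) + 42060 = 604 + 42060 = 42664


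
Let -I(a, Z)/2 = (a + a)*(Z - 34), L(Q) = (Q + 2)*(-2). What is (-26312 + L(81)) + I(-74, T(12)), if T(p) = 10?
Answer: -33582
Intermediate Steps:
L(Q) = -4 - 2*Q (L(Q) = (2 + Q)*(-2) = -4 - 2*Q)
I(a, Z) = -4*a*(-34 + Z) (I(a, Z) = -2*(a + a)*(Z - 34) = -2*2*a*(-34 + Z) = -4*a*(-34 + Z))
(-26312 + L(81)) + I(-74, T(12)) = (-26312 + (-4 - 2*81)) + 4*(-74)*(34 - 1*10) = (-26312 + (-4 - 162)) + 4*(-74)*(34 - 10) = (-26312 - 166) + 4*(-74)*24 = -26478 - 7104 = -33582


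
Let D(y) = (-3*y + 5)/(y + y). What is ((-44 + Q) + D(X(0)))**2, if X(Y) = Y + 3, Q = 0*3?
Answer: 17956/9 ≈ 1995.1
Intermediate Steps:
Q = 0
X(Y) = 3 + Y
D(y) = (5 - 3*y)/(2*y) (D(y) = (5 - 3*y)/((2*y)) = (5 - 3*y)*(1/(2*y)) = (5 - 3*y)/(2*y))
((-44 + Q) + D(X(0)))**2 = ((-44 + 0) + (5 - 3*(3 + 0))/(2*(3 + 0)))**2 = (-44 + (1/2)*(5 - 3*3)/3)**2 = (-44 + (1/2)*(1/3)*(5 - 9))**2 = (-44 + (1/2)*(1/3)*(-4))**2 = (-44 - 2/3)**2 = (-134/3)**2 = 17956/9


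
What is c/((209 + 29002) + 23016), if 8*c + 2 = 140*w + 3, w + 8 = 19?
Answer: 1541/417816 ≈ 0.0036882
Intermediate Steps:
w = 11 (w = -8 + 19 = 11)
c = 1541/8 (c = -1/4 + (140*11 + 3)/8 = -1/4 + (1540 + 3)/8 = -1/4 + (1/8)*1543 = -1/4 + 1543/8 = 1541/8 ≈ 192.63)
c/((209 + 29002) + 23016) = 1541/(8*((209 + 29002) + 23016)) = 1541/(8*(29211 + 23016)) = (1541/8)/52227 = (1541/8)*(1/52227) = 1541/417816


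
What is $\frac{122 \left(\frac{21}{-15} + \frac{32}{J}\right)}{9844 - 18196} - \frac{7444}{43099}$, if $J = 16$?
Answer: $- \frac{54439279}{299969040} \approx -0.18148$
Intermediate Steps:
$\frac{122 \left(\frac{21}{-15} + \frac{32}{J}\right)}{9844 - 18196} - \frac{7444}{43099} = \frac{122 \left(\frac{21}{-15} + \frac{32}{16}\right)}{9844 - 18196} - \frac{7444}{43099} = \frac{122 \left(21 \left(- \frac{1}{15}\right) + 32 \cdot \frac{1}{16}\right)}{-8352} - \frac{7444}{43099} = 122 \left(- \frac{7}{5} + 2\right) \left(- \frac{1}{8352}\right) - \frac{7444}{43099} = 122 \cdot \frac{3}{5} \left(- \frac{1}{8352}\right) - \frac{7444}{43099} = \frac{366}{5} \left(- \frac{1}{8352}\right) - \frac{7444}{43099} = - \frac{61}{6960} - \frac{7444}{43099} = - \frac{54439279}{299969040}$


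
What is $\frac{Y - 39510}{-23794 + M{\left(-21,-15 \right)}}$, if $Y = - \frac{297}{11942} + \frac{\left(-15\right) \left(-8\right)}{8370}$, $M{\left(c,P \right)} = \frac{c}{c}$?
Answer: $\frac{131640164275}{79273945674} \approx 1.6606$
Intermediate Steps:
$M{\left(c,P \right)} = 1$
$Y = - \frac{35095}{3331818}$ ($Y = \left(-297\right) \frac{1}{11942} + 120 \cdot \frac{1}{8370} = - \frac{297}{11942} + \frac{4}{279} = - \frac{35095}{3331818} \approx -0.010533$)
$\frac{Y - 39510}{-23794 + M{\left(-21,-15 \right)}} = \frac{- \frac{35095}{3331818} - 39510}{-23794 + 1} = - \frac{131640164275}{3331818 \left(-23793\right)} = \left(- \frac{131640164275}{3331818}\right) \left(- \frac{1}{23793}\right) = \frac{131640164275}{79273945674}$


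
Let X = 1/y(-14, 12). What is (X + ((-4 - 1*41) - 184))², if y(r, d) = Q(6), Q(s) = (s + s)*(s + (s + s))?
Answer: 2446588369/46656 ≈ 52439.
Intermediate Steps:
Q(s) = 6*s² (Q(s) = (2*s)*(s + 2*s) = (2*s)*(3*s) = 6*s²)
y(r, d) = 216 (y(r, d) = 6*6² = 6*36 = 216)
X = 1/216 ≈ 0.0046296
(X + ((-4 - 1*41) - 184))² = (1/216 + ((-4 - 1*41) - 184))² = (1/216 + ((-4 - 41) - 184))² = (1/216 + (-45 - 184))² = (1/216 - 229)² = (-49463/216)² = 2446588369/46656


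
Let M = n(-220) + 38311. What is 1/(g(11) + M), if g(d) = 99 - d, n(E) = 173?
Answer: 1/38572 ≈ 2.5926e-5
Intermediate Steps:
M = 38484 (M = 173 + 38311 = 38484)
1/(g(11) + M) = 1/((99 - 1*11) + 38484) = 1/((99 - 11) + 38484) = 1/(88 + 38484) = 1/38572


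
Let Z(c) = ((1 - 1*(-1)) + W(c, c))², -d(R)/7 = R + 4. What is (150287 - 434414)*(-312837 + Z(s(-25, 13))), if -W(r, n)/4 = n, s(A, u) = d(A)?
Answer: -8682636993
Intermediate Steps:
d(R) = -28 - 7*R (d(R) = -7*(R + 4) = -7*(4 + R) = -28 - 7*R)
s(A, u) = -28 - 7*A
W(r, n) = -4*n
Z(c) = (2 - 4*c)² (Z(c) = ((1 - 1*(-1)) - 4*c)² = ((1 + 1) - 4*c)² = (2 - 4*c)²)
(150287 - 434414)*(-312837 + Z(s(-25, 13))) = (150287 - 434414)*(-312837 + 4*(-1 + 2*(-28 - 7*(-25)))²) = -284127*(-312837 + 4*(-1 + 2*(-28 + 175))²) = -284127*(-312837 + 4*(-1 + 2*147)²) = -284127*(-312837 + 4*(-1 + 294)²) = -284127*(-312837 + 4*293²) = -284127*(-312837 + 4*85849) = -284127*(-312837 + 343396) = -284127*30559 = -8682636993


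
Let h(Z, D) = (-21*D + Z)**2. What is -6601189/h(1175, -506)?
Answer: -6601189/139263601 ≈ -0.047401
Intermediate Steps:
h(Z, D) = (Z - 21*D)**2
-6601189/h(1175, -506) = -6601189/(-1*1175 + 21*(-506))**2 = -6601189/(-1175 - 10626)**2 = -6601189/((-11801)**2) = -6601189/139263601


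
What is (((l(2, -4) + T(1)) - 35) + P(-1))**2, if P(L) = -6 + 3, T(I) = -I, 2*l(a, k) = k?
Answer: 1681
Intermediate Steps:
l(a, k) = k/2
P(L) = -3
(((l(2, -4) + T(1)) - 35) + P(-1))**2 = ((((1/2)*(-4) - 1*1) - 35) - 3)**2 = (((-2 - 1) - 35) - 3)**2 = ((-3 - 35) - 3)**2 = (-38 - 3)**2 = (-41)**2 = 1681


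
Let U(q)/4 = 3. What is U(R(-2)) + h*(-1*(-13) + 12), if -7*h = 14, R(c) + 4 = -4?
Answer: -38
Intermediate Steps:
R(c) = -8 (R(c) = -4 - 4 = -8)
U(q) = 12 (U(q) = 4*3 = 12)
h = -2 (h = -⅐*14 = -2)
U(R(-2)) + h*(-1*(-13) + 12) = 12 - 2*(-1*(-13) + 12) = 12 - 2*(13 + 12) = 12 - 2*25 = 12 - 50 = -38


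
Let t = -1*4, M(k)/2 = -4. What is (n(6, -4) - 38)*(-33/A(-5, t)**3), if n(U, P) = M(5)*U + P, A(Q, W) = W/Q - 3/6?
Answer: 110000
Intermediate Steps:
M(k) = -8 (M(k) = 2*(-4) = -8)
t = -4
A(Q, W) = -1/2 + W/Q (A(Q, W) = W/Q - 3*1/6 = W/Q - 1/2 = -1/2 + W/Q)
n(U, P) = P - 8*U (n(U, P) = -8*U + P = P - 8*U)
(n(6, -4) - 38)*(-33/A(-5, t)**3) = ((-4 - 8*6) - 38)*(-33*(-125/(-4 - 1/2*(-5))**3)) = ((-4 - 48) - 38)*(-33*(-125/(-4 + 5/2)**3)) = (-52 - 38)*(-33/((-1/5*(-3/2))**3)) = -(-2970)/((3/10)**3) = -(-2970)/27/1000 = -(-2970)*1000/27 = -90*(-11000/9) = 110000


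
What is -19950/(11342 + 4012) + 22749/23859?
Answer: -782092/2261303 ≈ -0.34586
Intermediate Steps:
-19950/(11342 + 4012) + 22749/23859 = -19950/15354 + 22749*(1/23859) = -19950*1/15354 + 7583/7953 = -3325/2559 + 7583/7953 = -782092/2261303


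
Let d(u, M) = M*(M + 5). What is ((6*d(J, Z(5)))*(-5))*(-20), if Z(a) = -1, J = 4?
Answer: -2400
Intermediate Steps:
d(u, M) = M*(5 + M)
((6*d(J, Z(5)))*(-5))*(-20) = ((6*(-(5 - 1)))*(-5))*(-20) = ((6*(-1*4))*(-5))*(-20) = ((6*(-4))*(-5))*(-20) = -24*(-5)*(-20) = 120*(-20) = -2400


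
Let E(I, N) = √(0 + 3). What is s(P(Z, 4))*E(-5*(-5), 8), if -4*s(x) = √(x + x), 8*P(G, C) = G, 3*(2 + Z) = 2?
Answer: -I/4 ≈ -0.25*I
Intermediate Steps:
Z = -4/3 (Z = -2 + (⅓)*2 = -2 + ⅔ = -4/3 ≈ -1.3333)
P(G, C) = G/8
E(I, N) = √3
s(x) = -√2*√x/4 (s(x) = -√(x + x)/4 = -√2*√x/4)
s(P(Z, 4))*E(-5*(-5), 8) = (-√2*√((⅛)*(-4/3))/4)*√3 = (-√2*√(-⅙)/4)*√3 = (-√2*I*√6/6/4)*√3 = (-I*√3/12)*√3 = -I/4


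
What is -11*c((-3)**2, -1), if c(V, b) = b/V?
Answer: 11/9 ≈ 1.2222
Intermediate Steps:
-11*c((-3)**2, -1) = -(-11)/((-3)**2) = -(-11)/9 = -11*(-1/9) = 11/9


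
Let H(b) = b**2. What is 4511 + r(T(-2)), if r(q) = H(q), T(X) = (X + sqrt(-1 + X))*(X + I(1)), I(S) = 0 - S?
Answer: 4520 - 36*I*sqrt(3) ≈ 4520.0 - 62.354*I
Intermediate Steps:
I(S) = -S
T(X) = (-1 + X)*(X + sqrt(-1 + X)) (T(X) = (X + sqrt(-1 + X))*(X - 1*1) = (X + sqrt(-1 + X))*(X - 1) = (X + sqrt(-1 + X))*(-1 + X) = (-1 + X)*(X + sqrt(-1 + X)))
r(q) = q**2
4511 + r(T(-2)) = 4511 + ((-2)**2 - 1*(-2) - sqrt(-1 - 2) - 2*sqrt(-1 - 2))**2 = 4511 + (4 + 2 - sqrt(-3) - 2*I*sqrt(3))**2 = 4511 + (4 + 2 - I*sqrt(3) - 2*I*sqrt(3))**2 = 4511 + (6 - 3*I*sqrt(3))**2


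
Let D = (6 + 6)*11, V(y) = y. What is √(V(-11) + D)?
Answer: 11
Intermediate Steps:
D = 132 (D = 12*11 = 132)
√(V(-11) + D) = √(-11 + 132) = √121 = 11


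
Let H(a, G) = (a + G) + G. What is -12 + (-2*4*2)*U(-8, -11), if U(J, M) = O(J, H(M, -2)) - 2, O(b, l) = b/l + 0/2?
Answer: 172/15 ≈ 11.467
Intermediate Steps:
H(a, G) = a + 2*G (H(a, G) = (G + a) + G = a + 2*G)
O(b, l) = b/l (O(b, l) = b/l + 0*(1/2) = b/l + 0 = b/l)
U(J, M) = -2 + J/(-4 + M) (U(J, M) = J/(M + 2*(-2)) - 2 = J/(M - 4) - 2 = J/(-4 + M) - 2 = -2 + J/(-4 + M))
-12 + (-2*4*2)*U(-8, -11) = -12 + (-2*4*2)*((8 - 8 - 2*(-11))/(-4 - 11)) = -12 + (-8*2)*((8 - 8 + 22)/(-15)) = -12 - (-16)*22/15 = -12 - 16*(-22/15) = -12 + 352/15 = 172/15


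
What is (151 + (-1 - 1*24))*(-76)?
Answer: -9576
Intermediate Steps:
(151 + (-1 - 1*24))*(-76) = (151 + (-1 - 24))*(-76) = (151 - 25)*(-76) = 126*(-76) = -9576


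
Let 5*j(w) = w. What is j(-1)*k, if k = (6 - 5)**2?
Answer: -1/5 ≈ -0.20000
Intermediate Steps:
j(w) = w/5
k = 1 (k = 1**2 = 1)
j(-1)*k = ((1/5)*(-1))*1 = -1/5*1 = -1/5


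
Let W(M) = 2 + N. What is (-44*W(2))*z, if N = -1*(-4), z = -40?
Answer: 10560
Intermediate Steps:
N = 4
W(M) = 6 (W(M) = 2 + 4 = 6)
(-44*W(2))*z = -44*6*(-40) = -264*(-40) = 10560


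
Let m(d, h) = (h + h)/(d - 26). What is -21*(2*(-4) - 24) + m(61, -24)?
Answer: 23472/35 ≈ 670.63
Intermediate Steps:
m(d, h) = 2*h/(-26 + d) (m(d, h) = (2*h)/(-26 + d) = 2*h/(-26 + d))
-21*(2*(-4) - 24) + m(61, -24) = -21*(2*(-4) - 24) + 2*(-24)/(-26 + 61) = -21*(-8 - 24) + 2*(-24)/35 = -21*(-32) + 2*(-24)*(1/35) = 672 - 48/35 = 23472/35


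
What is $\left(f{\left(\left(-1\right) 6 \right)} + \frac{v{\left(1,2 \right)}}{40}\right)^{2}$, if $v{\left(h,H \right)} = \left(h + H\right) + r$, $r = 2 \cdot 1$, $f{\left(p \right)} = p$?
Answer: $\frac{2209}{64} \approx 34.516$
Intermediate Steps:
$r = 2$
$v{\left(h,H \right)} = 2 + H + h$ ($v{\left(h,H \right)} = \left(h + H\right) + 2 = \left(H + h\right) + 2 = 2 + H + h$)
$\left(f{\left(\left(-1\right) 6 \right)} + \frac{v{\left(1,2 \right)}}{40}\right)^{2} = \left(\left(-1\right) 6 + \frac{2 + 2 + 1}{40}\right)^{2} = \left(-6 + 5 \cdot \frac{1}{40}\right)^{2} = \left(-6 + \frac{1}{8}\right)^{2} = \left(- \frac{47}{8}\right)^{2} = \frac{2209}{64}$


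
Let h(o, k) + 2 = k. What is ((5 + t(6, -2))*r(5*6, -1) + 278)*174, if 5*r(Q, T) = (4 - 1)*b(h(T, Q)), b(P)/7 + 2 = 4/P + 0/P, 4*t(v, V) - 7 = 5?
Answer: 187572/5 ≈ 37514.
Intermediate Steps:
h(o, k) = -2 + k
t(v, V) = 3 (t(v, V) = 7/4 + (¼)*5 = 7/4 + 5/4 = 3)
b(P) = -14 + 28/P (b(P) = -14 + 7*(4/P + 0/P) = -14 + 7*(4/P + 0) = -14 + 7*(4/P) = -14 + 28/P)
r(Q, T) = -42/5 + 84/(5*(-2 + Q)) (r(Q, T) = ((4 - 1)*(-14 + 28/(-2 + Q)))/5 = (3*(-14 + 28/(-2 + Q)))/5 = (-42 + 84/(-2 + Q))/5 = -42/5 + 84/(5*(-2 + Q)))
((5 + t(6, -2))*r(5*6, -1) + 278)*174 = ((5 + 3)*(42*(4 - 5*6)/(5*(-2 + 5*6))) + 278)*174 = (8*(42*(4 - 1*30)/(5*(-2 + 30))) + 278)*174 = (8*((42/5)*(4 - 30)/28) + 278)*174 = (8*((42/5)*(1/28)*(-26)) + 278)*174 = (8*(-39/5) + 278)*174 = (-312/5 + 278)*174 = (1078/5)*174 = 187572/5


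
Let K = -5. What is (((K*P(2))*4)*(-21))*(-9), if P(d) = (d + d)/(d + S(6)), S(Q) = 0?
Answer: -7560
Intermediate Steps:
P(d) = 2 (P(d) = (d + d)/(d + 0) = (2*d)/d = 2)
(((K*P(2))*4)*(-21))*(-9) = ((-5*2*4)*(-21))*(-9) = (-10*4*(-21))*(-9) = -40*(-21)*(-9) = 840*(-9) = -7560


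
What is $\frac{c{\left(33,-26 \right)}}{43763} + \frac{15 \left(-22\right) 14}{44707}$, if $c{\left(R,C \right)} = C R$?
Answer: $- \frac{240543666}{1956512441} \approx -0.12295$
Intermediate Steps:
$\frac{c{\left(33,-26 \right)}}{43763} + \frac{15 \left(-22\right) 14}{44707} = \frac{\left(-26\right) 33}{43763} + \frac{15 \left(-22\right) 14}{44707} = \left(-858\right) \frac{1}{43763} + \left(-330\right) 14 \cdot \frac{1}{44707} = - \frac{858}{43763} - \frac{4620}{44707} = - \frac{240543666}{1956512441}$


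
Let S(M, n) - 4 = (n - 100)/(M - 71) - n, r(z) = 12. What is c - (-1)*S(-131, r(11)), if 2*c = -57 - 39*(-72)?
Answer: 276323/202 ≈ 1367.9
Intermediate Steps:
S(M, n) = 4 - n + (-100 + n)/(-71 + M) (S(M, n) = 4 + ((n - 100)/(M - 71) - n) = 4 + ((-100 + n)/(-71 + M) - n) = 4 + (-n + (-100 + n)/(-71 + M)) = 4 - n + (-100 + n)/(-71 + M))
c = 2751/2 (c = (-57 - 39*(-72))/2 = (-57 + 2808)/2 = (½)*2751 = 2751/2 ≈ 1375.5)
c - (-1)*S(-131, r(11)) = 2751/2 - (-1)*(-384 + 4*(-131) + 72*12 - 1*(-131)*12)/(-71 - 131) = 2751/2 - (-1)*(-384 - 524 + 864 + 1572)/(-202) = 2751/2 - (-1)*(-1/202*1528) = 2751/2 - (-1)*(-764)/101 = 2751/2 - 1*764/101 = 2751/2 - 764/101 = 276323/202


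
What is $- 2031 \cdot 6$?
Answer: $-12186$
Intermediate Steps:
$- 2031 \cdot 6 = \left(-1\right) 12186 = -12186$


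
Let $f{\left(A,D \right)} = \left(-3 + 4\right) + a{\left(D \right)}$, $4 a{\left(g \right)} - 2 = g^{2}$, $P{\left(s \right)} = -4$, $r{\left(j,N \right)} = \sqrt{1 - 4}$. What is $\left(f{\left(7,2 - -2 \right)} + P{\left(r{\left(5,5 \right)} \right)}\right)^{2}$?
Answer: $\frac{9}{4} \approx 2.25$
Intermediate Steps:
$r{\left(j,N \right)} = i \sqrt{3}$ ($r{\left(j,N \right)} = \sqrt{-3} = i \sqrt{3}$)
$a{\left(g \right)} = \frac{1}{2} + \frac{g^{2}}{4}$
$f{\left(A,D \right)} = \frac{3}{2} + \frac{D^{2}}{4}$ ($f{\left(A,D \right)} = \left(-3 + 4\right) + \left(\frac{1}{2} + \frac{D^{2}}{4}\right) = 1 + \left(\frac{1}{2} + \frac{D^{2}}{4}\right) = \frac{3}{2} + \frac{D^{2}}{4}$)
$\left(f{\left(7,2 - -2 \right)} + P{\left(r{\left(5,5 \right)} \right)}\right)^{2} = \left(\left(\frac{3}{2} + \frac{\left(2 - -2\right)^{2}}{4}\right) - 4\right)^{2} = \left(\left(\frac{3}{2} + \frac{\left(2 + 2\right)^{2}}{4}\right) - 4\right)^{2} = \left(\left(\frac{3}{2} + \frac{4^{2}}{4}\right) - 4\right)^{2} = \left(\left(\frac{3}{2} + \frac{1}{4} \cdot 16\right) - 4\right)^{2} = \left(\left(\frac{3}{2} + 4\right) - 4\right)^{2} = \left(\frac{11}{2} - 4\right)^{2} = \left(\frac{3}{2}\right)^{2} = \frac{9}{4}$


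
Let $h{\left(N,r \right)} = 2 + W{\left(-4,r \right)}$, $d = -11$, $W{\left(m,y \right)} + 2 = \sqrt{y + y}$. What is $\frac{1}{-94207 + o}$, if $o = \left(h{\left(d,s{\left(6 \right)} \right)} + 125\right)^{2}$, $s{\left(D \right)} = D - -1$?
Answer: $- \frac{1403}{110215279} - \frac{125 \sqrt{14}}{3086027812} \approx -1.2881 \cdot 10^{-5}$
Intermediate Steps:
$W{\left(m,y \right)} = -2 + \sqrt{2} \sqrt{y}$ ($W{\left(m,y \right)} = -2 + \sqrt{y + y} = -2 + \sqrt{2 y} = -2 + \sqrt{2} \sqrt{y}$)
$s{\left(D \right)} = 1 + D$ ($s{\left(D \right)} = D + 1 = 1 + D$)
$h{\left(N,r \right)} = \sqrt{2} \sqrt{r}$ ($h{\left(N,r \right)} = 2 + \left(-2 + \sqrt{2} \sqrt{r}\right) = \sqrt{2} \sqrt{r}$)
$o = \left(125 + \sqrt{14}\right)^{2}$ ($o = \left(\sqrt{2} \sqrt{1 + 6} + 125\right)^{2} = \left(\sqrt{2} \sqrt{7} + 125\right)^{2} = \left(\sqrt{14} + 125\right)^{2} = \left(125 + \sqrt{14}\right)^{2} \approx 16574.0$)
$\frac{1}{-94207 + o} = \frac{1}{-94207 + \left(125 + \sqrt{14}\right)^{2}}$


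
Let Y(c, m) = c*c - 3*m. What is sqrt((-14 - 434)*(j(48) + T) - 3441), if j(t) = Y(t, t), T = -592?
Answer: I*sqrt(705905) ≈ 840.18*I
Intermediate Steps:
Y(c, m) = c**2 - 3*m
j(t) = t**2 - 3*t
sqrt((-14 - 434)*(j(48) + T) - 3441) = sqrt((-14 - 434)*(48*(-3 + 48) - 592) - 3441) = sqrt(-448*(48*45 - 592) - 3441) = sqrt(-448*(2160 - 592) - 3441) = sqrt(-448*1568 - 3441) = sqrt(-702464 - 3441) = sqrt(-705905) = I*sqrt(705905)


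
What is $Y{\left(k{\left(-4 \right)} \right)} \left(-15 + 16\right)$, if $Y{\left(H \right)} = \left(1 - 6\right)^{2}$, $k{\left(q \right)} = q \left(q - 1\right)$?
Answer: $25$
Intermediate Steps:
$k{\left(q \right)} = q \left(-1 + q\right)$
$Y{\left(H \right)} = 25$ ($Y{\left(H \right)} = \left(1 - 6\right)^{2} = \left(-5\right)^{2} = 25$)
$Y{\left(k{\left(-4 \right)} \right)} \left(-15 + 16\right) = 25 \left(-15 + 16\right) = 25 \cdot 1 = 25$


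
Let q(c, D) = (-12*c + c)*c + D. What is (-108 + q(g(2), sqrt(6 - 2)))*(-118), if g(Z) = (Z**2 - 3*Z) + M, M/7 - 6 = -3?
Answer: 481086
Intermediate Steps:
M = 21 (M = 42 + 7*(-3) = 42 - 21 = 21)
g(Z) = 21 + Z**2 - 3*Z (g(Z) = (Z**2 - 3*Z) + 21 = 21 + Z**2 - 3*Z)
q(c, D) = D - 11*c**2 (q(c, D) = (-11*c)*c + D = -11*c**2 + D = D - 11*c**2)
(-108 + q(g(2), sqrt(6 - 2)))*(-118) = (-108 + (sqrt(6 - 2) - 11*(21 + 2**2 - 3*2)**2))*(-118) = (-108 + (sqrt(4) - 11*(21 + 4 - 6)**2))*(-118) = (-108 + (2 - 11*19**2))*(-118) = (-108 + (2 - 11*361))*(-118) = (-108 + (2 - 3971))*(-118) = (-108 - 3969)*(-118) = -4077*(-118) = 481086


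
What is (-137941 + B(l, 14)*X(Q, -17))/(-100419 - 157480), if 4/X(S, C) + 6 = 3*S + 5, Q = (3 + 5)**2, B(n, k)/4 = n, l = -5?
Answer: 26346811/49258709 ≈ 0.53487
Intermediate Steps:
B(n, k) = 4*n
Q = 64 (Q = 8**2 = 64)
X(S, C) = 4/(-1 + 3*S) (X(S, C) = 4/(-6 + (3*S + 5)) = 4/(-6 + (5 + 3*S)) = 4/(-1 + 3*S))
(-137941 + B(l, 14)*X(Q, -17))/(-100419 - 157480) = (-137941 + (4*(-5))*(4/(-1 + 3*64)))/(-100419 - 157480) = (-137941 - 80/(-1 + 192))/(-257899) = (-137941 - 80/191)*(-1/257899) = -26346811/191*(-1/257899) = 26346811/49258709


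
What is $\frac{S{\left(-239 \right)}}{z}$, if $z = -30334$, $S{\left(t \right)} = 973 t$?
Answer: $\frac{232547}{30334} \approx 7.6662$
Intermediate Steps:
$\frac{S{\left(-239 \right)}}{z} = \frac{973 \left(-239\right)}{-30334} = \left(-232547\right) \left(- \frac{1}{30334}\right) = \frac{232547}{30334}$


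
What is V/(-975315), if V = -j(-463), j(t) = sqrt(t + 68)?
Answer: I*sqrt(395)/975315 ≈ 2.0378e-5*I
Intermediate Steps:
j(t) = sqrt(68 + t)
V = -I*sqrt(395) (V = -sqrt(68 - 463) = -sqrt(-395) = -I*sqrt(395) ≈ -19.875*I)
V/(-975315) = -I*sqrt(395)/(-975315) = -I*sqrt(395)*(-1/975315) = I*sqrt(395)/975315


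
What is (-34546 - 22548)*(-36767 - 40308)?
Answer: 4400520050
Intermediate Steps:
(-34546 - 22548)*(-36767 - 40308) = -57094*(-77075) = 4400520050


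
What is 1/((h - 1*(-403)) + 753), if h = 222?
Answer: 1/1378 ≈ 0.00072569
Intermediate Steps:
1/((h - 1*(-403)) + 753) = 1/((222 - 1*(-403)) + 753) = 1/((222 + 403) + 753) = 1/(625 + 753) = 1/1378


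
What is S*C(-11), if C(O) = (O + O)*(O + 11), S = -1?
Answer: 0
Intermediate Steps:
C(O) = 2*O*(11 + O) (C(O) = (2*O)*(11 + O) = 2*O*(11 + O))
S*C(-11) = -2*(-11)*(11 - 11) = -2*(-11)*0 = -1*0 = 0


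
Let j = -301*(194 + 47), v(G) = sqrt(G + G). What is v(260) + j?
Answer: -72541 + 2*sqrt(130) ≈ -72518.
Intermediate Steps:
v(G) = sqrt(2)*sqrt(G) (v(G) = sqrt(2*G) = sqrt(2)*sqrt(G))
j = -72541 (j = -301*241 = -72541)
v(260) + j = sqrt(2)*sqrt(260) - 72541 = sqrt(2)*(2*sqrt(65)) - 72541 = 2*sqrt(130) - 72541 = -72541 + 2*sqrt(130)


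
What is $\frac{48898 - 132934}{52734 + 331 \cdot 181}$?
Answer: $- \frac{84036}{112645} \approx -0.74603$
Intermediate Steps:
$\frac{48898 - 132934}{52734 + 331 \cdot 181} = - \frac{84036}{52734 + 59911} = - \frac{84036}{112645}$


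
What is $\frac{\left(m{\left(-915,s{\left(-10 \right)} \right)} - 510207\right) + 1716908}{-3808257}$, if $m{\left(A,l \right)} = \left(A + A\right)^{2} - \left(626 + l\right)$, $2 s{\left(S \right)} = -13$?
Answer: $- \frac{9109963}{7616514} \approx -1.1961$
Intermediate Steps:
$s{\left(S \right)} = - \frac{13}{2}$ ($s{\left(S \right)} = \frac{1}{2} \left(-13\right) = - \frac{13}{2}$)
$m{\left(A,l \right)} = -626 - l + 4 A^{2}$ ($m{\left(A,l \right)} = \left(2 A\right)^{2} - \left(626 + l\right) = 4 A^{2} - \left(626 + l\right) = -626 - l + 4 A^{2}$)
$\frac{\left(m{\left(-915,s{\left(-10 \right)} \right)} - 510207\right) + 1716908}{-3808257} = \frac{\left(\left(-626 - - \frac{13}{2} + 4 \left(-915\right)^{2}\right) - 510207\right) + 1716908}{-3808257} = \left(\left(\left(-626 + \frac{13}{2} + 4 \cdot 837225\right) - 510207\right) + 1716908\right) \left(- \frac{1}{3808257}\right) = \left(\left(\left(-626 + \frac{13}{2} + 3348900\right) - 510207\right) + 1716908\right) \left(- \frac{1}{3808257}\right) = \left(\left(\frac{6696561}{2} - 510207\right) + 1716908\right) \left(- \frac{1}{3808257}\right) = \left(\frac{5676147}{2} + 1716908\right) \left(- \frac{1}{3808257}\right) = \frac{9109963}{2} \left(- \frac{1}{3808257}\right) = - \frac{9109963}{7616514}$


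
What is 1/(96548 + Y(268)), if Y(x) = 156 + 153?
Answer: 1/96857 ≈ 1.0324e-5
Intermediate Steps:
Y(x) = 309
1/(96548 + Y(268)) = 1/(96548 + 309) = 1/96857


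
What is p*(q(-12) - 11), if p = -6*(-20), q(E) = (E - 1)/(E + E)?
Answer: -1255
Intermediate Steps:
q(E) = (-1 + E)/(2*E) (q(E) = (-1 + E)/((2*E)) = (-1 + E)*(1/(2*E)) = (-1 + E)/(2*E))
p = 120
p*(q(-12) - 11) = 120*((½)*(-1 - 12)/(-12) - 11) = 120*((½)*(-1/12)*(-13) - 11) = 120*(13/24 - 11) = 120*(-251/24) = -1255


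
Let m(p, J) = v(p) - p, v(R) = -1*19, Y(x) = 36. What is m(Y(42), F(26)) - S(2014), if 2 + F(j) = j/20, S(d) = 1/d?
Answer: -110771/2014 ≈ -55.000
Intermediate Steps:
v(R) = -19
F(j) = -2 + j/20
m(p, J) = -19 - p
m(Y(42), F(26)) - S(2014) = (-19 - 1*36) - 1/2014 = (-19 - 36) - 1*1/2014 = -55 - 1/2014 = -110771/2014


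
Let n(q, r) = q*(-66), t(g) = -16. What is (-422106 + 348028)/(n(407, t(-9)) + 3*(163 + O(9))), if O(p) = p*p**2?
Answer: 37039/12093 ≈ 3.0628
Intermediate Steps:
O(p) = p**3
n(q, r) = -66*q
(-422106 + 348028)/(n(407, t(-9)) + 3*(163 + O(9))) = (-422106 + 348028)/(-66*407 + 3*(163 + 9**3)) = -74078/(-26862 + 3*(163 + 729)) = -74078/(-26862 + 3*892) = -74078/(-26862 + 2676) = -74078/(-24186) = -74078*(-1/24186) = 37039/12093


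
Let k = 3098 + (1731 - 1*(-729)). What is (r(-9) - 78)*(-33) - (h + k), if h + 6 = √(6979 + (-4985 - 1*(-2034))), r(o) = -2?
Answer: -2912 - 2*√1007 ≈ -2975.5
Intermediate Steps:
k = 5558 (k = 3098 + (1731 + 729) = 3098 + 2460 = 5558)
h = -6 + 2*√1007 (h = -6 + √(6979 + (-4985 - 1*(-2034))) = -6 + √(6979 + (-4985 + 2034)) = -6 + √(6979 - 2951) = -6 + √4028 = -6 + 2*√1007 ≈ 57.467)
(r(-9) - 78)*(-33) - (h + k) = (-2 - 78)*(-33) - ((-6 + 2*√1007) + 5558) = -80*(-33) - (5552 + 2*√1007) = 2640 + (-5552 - 2*√1007) = -2912 - 2*√1007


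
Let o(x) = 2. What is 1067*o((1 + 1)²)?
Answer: 2134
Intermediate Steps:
1067*o((1 + 1)²) = 1067*2 = 2134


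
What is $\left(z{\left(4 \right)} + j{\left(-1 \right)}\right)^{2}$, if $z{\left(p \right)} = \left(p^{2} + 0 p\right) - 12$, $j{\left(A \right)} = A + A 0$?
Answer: $9$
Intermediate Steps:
$j{\left(A \right)} = A$ ($j{\left(A \right)} = A + 0 = A$)
$z{\left(p \right)} = -12 + p^{2}$ ($z{\left(p \right)} = \left(p^{2} + 0\right) - 12 = p^{2} - 12 = -12 + p^{2}$)
$\left(z{\left(4 \right)} + j{\left(-1 \right)}\right)^{2} = \left(\left(-12 + 4^{2}\right) - 1\right)^{2} = \left(\left(-12 + 16\right) - 1\right)^{2} = \left(4 - 1\right)^{2} = 3^{2} = 9$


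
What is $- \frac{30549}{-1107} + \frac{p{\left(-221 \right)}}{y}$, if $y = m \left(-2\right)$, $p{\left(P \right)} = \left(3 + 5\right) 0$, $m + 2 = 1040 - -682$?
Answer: $\frac{10183}{369} \approx 27.596$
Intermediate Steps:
$m = 1720$ ($m = -2 + \left(1040 - -682\right) = -2 + \left(1040 + 682\right) = -2 + 1722 = 1720$)
$p{\left(P \right)} = 0$ ($p{\left(P \right)} = 8 \cdot 0 = 0$)
$y = -3440$ ($y = 1720 \left(-2\right) = -3440$)
$- \frac{30549}{-1107} + \frac{p{\left(-221 \right)}}{y} = - \frac{30549}{-1107} + \frac{0}{-3440} = \left(-30549\right) \left(- \frac{1}{1107}\right) + 0 \left(- \frac{1}{3440}\right) = \frac{10183}{369} + 0 = \frac{10183}{369}$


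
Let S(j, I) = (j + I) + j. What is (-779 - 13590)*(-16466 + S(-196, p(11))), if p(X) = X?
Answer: 242074543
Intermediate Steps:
S(j, I) = I + 2*j (S(j, I) = (I + j) + j = I + 2*j)
(-779 - 13590)*(-16466 + S(-196, p(11))) = (-779 - 13590)*(-16466 + (11 + 2*(-196))) = -14369*(-16466 + (11 - 392)) = -14369*(-16466 - 381) = -14369*(-16847) = 242074543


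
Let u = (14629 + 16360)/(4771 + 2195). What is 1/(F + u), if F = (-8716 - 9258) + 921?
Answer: -6966/118760209 ≈ -5.8656e-5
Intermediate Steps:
u = 30989/6966 ≈ 4.4486
F = -17053 (F = -17974 + 921 = -17053)
1/(F + u) = 1/(-17053 + 30989/6966) = 1/(-118760209/6966) = -6966/118760209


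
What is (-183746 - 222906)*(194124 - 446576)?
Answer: 102660110704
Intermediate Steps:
(-183746 - 222906)*(194124 - 446576) = -406652*(-252452) = 102660110704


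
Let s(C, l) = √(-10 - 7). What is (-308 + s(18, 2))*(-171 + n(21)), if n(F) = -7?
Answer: 54824 - 178*I*√17 ≈ 54824.0 - 733.91*I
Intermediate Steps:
s(C, l) = I*√17 (s(C, l) = √(-17) = I*√17)
(-308 + s(18, 2))*(-171 + n(21)) = (-308 + I*√17)*(-171 - 7) = (-308 + I*√17)*(-178) = 54824 - 178*I*√17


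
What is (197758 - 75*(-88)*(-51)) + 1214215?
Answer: 1075373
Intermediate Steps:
(197758 - 75*(-88)*(-51)) + 1214215 = (197758 + 6600*(-51)) + 1214215 = (197758 - 336600) + 1214215 = -138842 + 1214215 = 1075373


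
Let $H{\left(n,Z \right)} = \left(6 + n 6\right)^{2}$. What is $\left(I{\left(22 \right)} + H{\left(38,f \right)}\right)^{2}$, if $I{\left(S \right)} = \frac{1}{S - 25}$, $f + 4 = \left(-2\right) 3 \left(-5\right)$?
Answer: $\frac{26983647289}{9} \approx 2.9982 \cdot 10^{9}$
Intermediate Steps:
$f = 26$ ($f = -4 + \left(-2\right) 3 \left(-5\right) = -4 - -30 = -4 + 30 = 26$)
$H{\left(n,Z \right)} = \left(6 + 6 n\right)^{2}$
$I{\left(S \right)} = \frac{1}{-25 + S}$
$\left(I{\left(22 \right)} + H{\left(38,f \right)}\right)^{2} = \left(\frac{1}{-25 + 22} + 36 \left(1 + 38\right)^{2}\right)^{2} = \left(\frac{1}{-3} + 36 \cdot 39^{2}\right)^{2} = \left(- \frac{1}{3} + 36 \cdot 1521\right)^{2} = \left(- \frac{1}{3} + 54756\right)^{2} = \left(\frac{164267}{3}\right)^{2} = \frac{26983647289}{9}$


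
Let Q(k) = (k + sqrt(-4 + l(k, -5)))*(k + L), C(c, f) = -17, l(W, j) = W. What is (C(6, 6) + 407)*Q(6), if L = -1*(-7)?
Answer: 30420 + 5070*sqrt(2) ≈ 37590.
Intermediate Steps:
L = 7
Q(k) = (7 + k)*(k + sqrt(-4 + k)) (Q(k) = (k + sqrt(-4 + k))*(k + 7) = (k + sqrt(-4 + k))*(7 + k) = (7 + k)*(k + sqrt(-4 + k)))
(C(6, 6) + 407)*Q(6) = (-17 + 407)*(6**2 + 7*6 + 7*sqrt(-4 + 6) + 6*sqrt(-4 + 6)) = 390*(36 + 42 + 7*sqrt(2) + 6*sqrt(2)) = 390*(78 + 13*sqrt(2)) = 30420 + 5070*sqrt(2)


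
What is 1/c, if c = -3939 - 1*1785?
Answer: -1/5724 ≈ -0.00017470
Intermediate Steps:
c = -5724 (c = -3939 - 1785 = -5724)
1/c = 1/(-5724) = -1/5724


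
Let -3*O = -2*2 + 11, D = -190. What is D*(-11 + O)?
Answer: 7600/3 ≈ 2533.3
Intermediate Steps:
O = -7/3 (O = -(-2*2 + 11)/3 = -(-4 + 11)/3 = -1/3*7 = -7/3 ≈ -2.3333)
D*(-11 + O) = -190*(-11 - 7/3) = -190*(-40/3) = 7600/3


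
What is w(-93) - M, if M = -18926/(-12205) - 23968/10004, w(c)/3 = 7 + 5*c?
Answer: -41915146236/30524705 ≈ -1373.2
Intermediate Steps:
w(c) = 21 + 15*c (w(c) = 3*(7 + 5*c) = 21 + 15*c)
M = -25798434/30524705 (M = -18926*(-1/12205) - 23968*1/10004 = 18926/12205 - 5992/2501 = -25798434/30524705 ≈ -0.84517)
w(-93) - M = (21 + 15*(-93)) - 1*(-25798434/30524705) = (21 - 1395) + 25798434/30524705 = -1374 + 25798434/30524705 = -41915146236/30524705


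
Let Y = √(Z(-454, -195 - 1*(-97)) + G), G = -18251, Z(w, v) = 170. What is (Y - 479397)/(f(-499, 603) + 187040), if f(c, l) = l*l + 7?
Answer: -159799/183552 + 7*I*√41/183552 ≈ -0.87059 + 0.00024419*I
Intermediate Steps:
f(c, l) = 7 + l² (f(c, l) = l² + 7 = 7 + l²)
Y = 21*I*√41 (Y = √(170 - 18251) = √(-18081) = 21*I*√41 ≈ 134.47*I)
(Y - 479397)/(f(-499, 603) + 187040) = (21*I*√41 - 479397)/((7 + 603²) + 187040) = (-479397 + 21*I*√41)/((7 + 363609) + 187040) = (-479397 + 21*I*√41)/(363616 + 187040) = (-479397 + 21*I*√41)/550656 = (-479397 + 21*I*√41)*(1/550656) = -159799/183552 + 7*I*√41/183552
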